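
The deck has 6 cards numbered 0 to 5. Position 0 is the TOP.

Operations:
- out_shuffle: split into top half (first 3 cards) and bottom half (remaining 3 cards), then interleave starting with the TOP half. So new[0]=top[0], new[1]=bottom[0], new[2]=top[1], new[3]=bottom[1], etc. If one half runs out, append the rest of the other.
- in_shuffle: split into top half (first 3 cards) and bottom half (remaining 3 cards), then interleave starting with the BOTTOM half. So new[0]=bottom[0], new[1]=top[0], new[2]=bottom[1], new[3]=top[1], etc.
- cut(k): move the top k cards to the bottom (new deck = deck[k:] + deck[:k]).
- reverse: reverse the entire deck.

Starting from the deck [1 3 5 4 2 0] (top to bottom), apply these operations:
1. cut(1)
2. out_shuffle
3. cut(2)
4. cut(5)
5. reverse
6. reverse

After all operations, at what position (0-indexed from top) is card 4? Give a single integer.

Answer: 3

Derivation:
After op 1 (cut(1)): [3 5 4 2 0 1]
After op 2 (out_shuffle): [3 2 5 0 4 1]
After op 3 (cut(2)): [5 0 4 1 3 2]
After op 4 (cut(5)): [2 5 0 4 1 3]
After op 5 (reverse): [3 1 4 0 5 2]
After op 6 (reverse): [2 5 0 4 1 3]
Card 4 is at position 3.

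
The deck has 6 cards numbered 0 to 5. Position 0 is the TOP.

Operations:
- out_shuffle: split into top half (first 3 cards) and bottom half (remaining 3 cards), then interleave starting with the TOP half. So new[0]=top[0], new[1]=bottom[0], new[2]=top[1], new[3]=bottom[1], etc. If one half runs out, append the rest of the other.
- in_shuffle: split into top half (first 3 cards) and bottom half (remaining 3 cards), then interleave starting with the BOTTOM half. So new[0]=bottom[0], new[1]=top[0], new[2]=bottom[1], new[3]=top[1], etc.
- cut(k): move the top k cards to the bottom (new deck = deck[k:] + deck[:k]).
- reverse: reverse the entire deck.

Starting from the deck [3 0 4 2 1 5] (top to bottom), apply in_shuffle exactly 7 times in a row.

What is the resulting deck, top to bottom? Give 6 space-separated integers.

After op 1 (in_shuffle): [2 3 1 0 5 4]
After op 2 (in_shuffle): [0 2 5 3 4 1]
After op 3 (in_shuffle): [3 0 4 2 1 5]
After op 4 (in_shuffle): [2 3 1 0 5 4]
After op 5 (in_shuffle): [0 2 5 3 4 1]
After op 6 (in_shuffle): [3 0 4 2 1 5]
After op 7 (in_shuffle): [2 3 1 0 5 4]

Answer: 2 3 1 0 5 4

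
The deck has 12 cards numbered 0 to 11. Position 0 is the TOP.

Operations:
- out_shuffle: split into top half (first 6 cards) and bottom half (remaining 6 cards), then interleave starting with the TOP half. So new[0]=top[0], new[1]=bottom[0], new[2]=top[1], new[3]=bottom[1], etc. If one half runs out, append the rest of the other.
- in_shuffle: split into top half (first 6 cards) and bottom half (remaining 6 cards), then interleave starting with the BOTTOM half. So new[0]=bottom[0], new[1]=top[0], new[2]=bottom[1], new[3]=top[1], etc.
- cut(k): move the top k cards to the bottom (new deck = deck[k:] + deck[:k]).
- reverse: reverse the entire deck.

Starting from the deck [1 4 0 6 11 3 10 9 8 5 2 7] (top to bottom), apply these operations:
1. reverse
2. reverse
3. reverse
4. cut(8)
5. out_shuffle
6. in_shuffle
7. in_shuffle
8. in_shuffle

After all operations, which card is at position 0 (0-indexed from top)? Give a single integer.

Answer: 4

Derivation:
After op 1 (reverse): [7 2 5 8 9 10 3 11 6 0 4 1]
After op 2 (reverse): [1 4 0 6 11 3 10 9 8 5 2 7]
After op 3 (reverse): [7 2 5 8 9 10 3 11 6 0 4 1]
After op 4 (cut(8)): [6 0 4 1 7 2 5 8 9 10 3 11]
After op 5 (out_shuffle): [6 5 0 8 4 9 1 10 7 3 2 11]
After op 6 (in_shuffle): [1 6 10 5 7 0 3 8 2 4 11 9]
After op 7 (in_shuffle): [3 1 8 6 2 10 4 5 11 7 9 0]
After op 8 (in_shuffle): [4 3 5 1 11 8 7 6 9 2 0 10]
Position 0: card 4.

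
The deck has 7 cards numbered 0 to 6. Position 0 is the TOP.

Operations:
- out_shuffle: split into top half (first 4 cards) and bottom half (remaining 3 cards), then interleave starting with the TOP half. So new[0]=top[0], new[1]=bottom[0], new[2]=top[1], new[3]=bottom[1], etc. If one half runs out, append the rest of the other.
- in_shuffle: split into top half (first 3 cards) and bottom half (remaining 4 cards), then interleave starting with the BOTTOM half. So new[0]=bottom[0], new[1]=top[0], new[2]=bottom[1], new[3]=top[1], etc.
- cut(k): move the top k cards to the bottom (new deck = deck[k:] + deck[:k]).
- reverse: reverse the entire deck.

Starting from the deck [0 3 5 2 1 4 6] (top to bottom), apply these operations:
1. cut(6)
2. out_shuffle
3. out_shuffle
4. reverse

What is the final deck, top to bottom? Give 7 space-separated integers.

After op 1 (cut(6)): [6 0 3 5 2 1 4]
After op 2 (out_shuffle): [6 2 0 1 3 4 5]
After op 3 (out_shuffle): [6 3 2 4 0 5 1]
After op 4 (reverse): [1 5 0 4 2 3 6]

Answer: 1 5 0 4 2 3 6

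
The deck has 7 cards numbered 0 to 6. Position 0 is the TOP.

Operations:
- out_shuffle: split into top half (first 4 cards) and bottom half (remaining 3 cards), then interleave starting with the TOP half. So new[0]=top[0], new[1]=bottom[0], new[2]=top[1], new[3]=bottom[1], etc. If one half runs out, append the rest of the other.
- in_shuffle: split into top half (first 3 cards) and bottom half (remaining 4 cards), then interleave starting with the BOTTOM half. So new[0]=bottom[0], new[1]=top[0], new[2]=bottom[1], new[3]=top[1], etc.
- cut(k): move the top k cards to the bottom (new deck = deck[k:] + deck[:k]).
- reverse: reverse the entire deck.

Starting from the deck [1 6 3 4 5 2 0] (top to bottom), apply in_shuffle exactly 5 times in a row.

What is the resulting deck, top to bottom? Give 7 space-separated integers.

After op 1 (in_shuffle): [4 1 5 6 2 3 0]
After op 2 (in_shuffle): [6 4 2 1 3 5 0]
After op 3 (in_shuffle): [1 6 3 4 5 2 0]
After op 4 (in_shuffle): [4 1 5 6 2 3 0]
After op 5 (in_shuffle): [6 4 2 1 3 5 0]

Answer: 6 4 2 1 3 5 0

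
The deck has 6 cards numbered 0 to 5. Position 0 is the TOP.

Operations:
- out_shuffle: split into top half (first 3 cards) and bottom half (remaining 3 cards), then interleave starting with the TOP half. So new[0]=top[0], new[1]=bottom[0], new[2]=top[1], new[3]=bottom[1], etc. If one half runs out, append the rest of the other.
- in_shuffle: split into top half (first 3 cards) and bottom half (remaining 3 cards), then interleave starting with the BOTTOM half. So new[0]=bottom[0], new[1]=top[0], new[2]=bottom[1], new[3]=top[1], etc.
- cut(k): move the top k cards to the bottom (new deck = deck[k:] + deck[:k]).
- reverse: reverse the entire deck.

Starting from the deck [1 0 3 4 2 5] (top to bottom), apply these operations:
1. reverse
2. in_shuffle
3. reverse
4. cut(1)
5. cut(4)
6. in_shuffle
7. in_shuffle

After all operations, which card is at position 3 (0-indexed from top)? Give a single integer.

After op 1 (reverse): [5 2 4 3 0 1]
After op 2 (in_shuffle): [3 5 0 2 1 4]
After op 3 (reverse): [4 1 2 0 5 3]
After op 4 (cut(1)): [1 2 0 5 3 4]
After op 5 (cut(4)): [3 4 1 2 0 5]
After op 6 (in_shuffle): [2 3 0 4 5 1]
After op 7 (in_shuffle): [4 2 5 3 1 0]
Position 3: card 3.

Answer: 3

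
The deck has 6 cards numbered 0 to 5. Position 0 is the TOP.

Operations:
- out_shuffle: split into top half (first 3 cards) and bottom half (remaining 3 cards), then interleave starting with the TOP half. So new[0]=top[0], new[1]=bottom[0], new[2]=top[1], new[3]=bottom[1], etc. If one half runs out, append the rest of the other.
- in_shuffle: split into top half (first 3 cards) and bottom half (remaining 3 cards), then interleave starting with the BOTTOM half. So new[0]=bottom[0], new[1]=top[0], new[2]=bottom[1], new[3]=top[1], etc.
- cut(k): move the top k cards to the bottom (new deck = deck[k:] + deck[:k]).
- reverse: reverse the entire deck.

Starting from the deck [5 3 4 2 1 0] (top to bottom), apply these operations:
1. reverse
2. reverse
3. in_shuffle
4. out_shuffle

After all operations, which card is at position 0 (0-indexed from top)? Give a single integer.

After op 1 (reverse): [0 1 2 4 3 5]
After op 2 (reverse): [5 3 4 2 1 0]
After op 3 (in_shuffle): [2 5 1 3 0 4]
After op 4 (out_shuffle): [2 3 5 0 1 4]
Position 0: card 2.

Answer: 2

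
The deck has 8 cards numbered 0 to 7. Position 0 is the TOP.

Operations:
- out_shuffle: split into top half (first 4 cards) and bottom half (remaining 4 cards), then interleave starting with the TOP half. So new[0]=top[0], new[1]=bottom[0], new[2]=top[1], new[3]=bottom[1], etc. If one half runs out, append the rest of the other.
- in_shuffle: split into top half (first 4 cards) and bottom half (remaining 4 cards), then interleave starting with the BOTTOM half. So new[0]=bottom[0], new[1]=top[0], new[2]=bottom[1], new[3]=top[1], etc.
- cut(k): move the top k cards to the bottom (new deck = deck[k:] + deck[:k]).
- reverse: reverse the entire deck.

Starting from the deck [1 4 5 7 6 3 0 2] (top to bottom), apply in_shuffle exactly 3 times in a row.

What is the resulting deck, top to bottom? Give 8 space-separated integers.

After op 1 (in_shuffle): [6 1 3 4 0 5 2 7]
After op 2 (in_shuffle): [0 6 5 1 2 3 7 4]
After op 3 (in_shuffle): [2 0 3 6 7 5 4 1]

Answer: 2 0 3 6 7 5 4 1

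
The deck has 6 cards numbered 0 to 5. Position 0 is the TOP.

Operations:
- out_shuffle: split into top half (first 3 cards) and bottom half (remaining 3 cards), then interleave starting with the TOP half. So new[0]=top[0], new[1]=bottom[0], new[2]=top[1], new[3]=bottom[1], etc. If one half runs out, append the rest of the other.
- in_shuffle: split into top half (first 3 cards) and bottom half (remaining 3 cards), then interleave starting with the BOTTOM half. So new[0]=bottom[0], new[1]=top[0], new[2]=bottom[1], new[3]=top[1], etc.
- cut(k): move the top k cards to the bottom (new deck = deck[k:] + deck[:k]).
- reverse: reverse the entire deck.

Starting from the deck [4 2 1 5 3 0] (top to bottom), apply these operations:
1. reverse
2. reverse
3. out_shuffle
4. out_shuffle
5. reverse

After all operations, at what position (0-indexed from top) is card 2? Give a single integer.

After op 1 (reverse): [0 3 5 1 2 4]
After op 2 (reverse): [4 2 1 5 3 0]
After op 3 (out_shuffle): [4 5 2 3 1 0]
After op 4 (out_shuffle): [4 3 5 1 2 0]
After op 5 (reverse): [0 2 1 5 3 4]
Card 2 is at position 1.

Answer: 1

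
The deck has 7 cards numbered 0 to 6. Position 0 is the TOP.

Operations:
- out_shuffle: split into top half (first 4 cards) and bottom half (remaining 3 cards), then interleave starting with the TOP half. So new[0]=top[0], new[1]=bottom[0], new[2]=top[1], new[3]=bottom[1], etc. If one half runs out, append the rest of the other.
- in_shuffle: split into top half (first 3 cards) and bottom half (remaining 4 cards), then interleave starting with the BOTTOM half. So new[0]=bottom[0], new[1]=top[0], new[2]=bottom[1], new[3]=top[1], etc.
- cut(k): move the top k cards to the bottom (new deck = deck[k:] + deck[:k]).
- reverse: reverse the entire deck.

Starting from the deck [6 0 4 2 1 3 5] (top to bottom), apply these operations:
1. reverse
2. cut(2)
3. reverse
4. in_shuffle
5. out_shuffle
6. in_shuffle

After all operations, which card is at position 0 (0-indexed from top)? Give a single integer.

After op 1 (reverse): [5 3 1 2 4 0 6]
After op 2 (cut(2)): [1 2 4 0 6 5 3]
After op 3 (reverse): [3 5 6 0 4 2 1]
After op 4 (in_shuffle): [0 3 4 5 2 6 1]
After op 5 (out_shuffle): [0 2 3 6 4 1 5]
After op 6 (in_shuffle): [6 0 4 2 1 3 5]
Position 0: card 6.

Answer: 6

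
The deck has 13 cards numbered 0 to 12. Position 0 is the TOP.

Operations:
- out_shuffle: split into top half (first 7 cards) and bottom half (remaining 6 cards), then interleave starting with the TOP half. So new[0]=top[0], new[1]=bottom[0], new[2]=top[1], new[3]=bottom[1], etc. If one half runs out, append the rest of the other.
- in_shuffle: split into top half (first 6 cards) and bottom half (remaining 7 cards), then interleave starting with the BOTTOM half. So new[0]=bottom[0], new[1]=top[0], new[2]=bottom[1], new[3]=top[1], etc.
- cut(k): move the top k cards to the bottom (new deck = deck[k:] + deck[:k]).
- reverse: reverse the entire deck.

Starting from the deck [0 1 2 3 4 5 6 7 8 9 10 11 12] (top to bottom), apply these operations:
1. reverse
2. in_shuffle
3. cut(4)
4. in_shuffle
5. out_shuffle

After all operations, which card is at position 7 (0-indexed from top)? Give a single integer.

After op 1 (reverse): [12 11 10 9 8 7 6 5 4 3 2 1 0]
After op 2 (in_shuffle): [6 12 5 11 4 10 3 9 2 8 1 7 0]
After op 3 (cut(4)): [4 10 3 9 2 8 1 7 0 6 12 5 11]
After op 4 (in_shuffle): [1 4 7 10 0 3 6 9 12 2 5 8 11]
After op 5 (out_shuffle): [1 9 4 12 7 2 10 5 0 8 3 11 6]
Position 7: card 5.

Answer: 5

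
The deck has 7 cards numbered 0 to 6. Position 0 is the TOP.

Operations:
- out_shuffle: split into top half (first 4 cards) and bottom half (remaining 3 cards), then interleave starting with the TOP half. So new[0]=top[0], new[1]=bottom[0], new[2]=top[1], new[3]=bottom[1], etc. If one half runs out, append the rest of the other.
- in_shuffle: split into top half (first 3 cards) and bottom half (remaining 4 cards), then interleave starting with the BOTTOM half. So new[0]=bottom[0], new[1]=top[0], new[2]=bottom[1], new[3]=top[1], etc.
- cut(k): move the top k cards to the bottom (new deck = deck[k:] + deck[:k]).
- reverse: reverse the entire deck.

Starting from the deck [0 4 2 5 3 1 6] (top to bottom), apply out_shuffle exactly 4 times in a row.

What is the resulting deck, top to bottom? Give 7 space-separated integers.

After op 1 (out_shuffle): [0 3 4 1 2 6 5]
After op 2 (out_shuffle): [0 2 3 6 4 5 1]
After op 3 (out_shuffle): [0 4 2 5 3 1 6]
After op 4 (out_shuffle): [0 3 4 1 2 6 5]

Answer: 0 3 4 1 2 6 5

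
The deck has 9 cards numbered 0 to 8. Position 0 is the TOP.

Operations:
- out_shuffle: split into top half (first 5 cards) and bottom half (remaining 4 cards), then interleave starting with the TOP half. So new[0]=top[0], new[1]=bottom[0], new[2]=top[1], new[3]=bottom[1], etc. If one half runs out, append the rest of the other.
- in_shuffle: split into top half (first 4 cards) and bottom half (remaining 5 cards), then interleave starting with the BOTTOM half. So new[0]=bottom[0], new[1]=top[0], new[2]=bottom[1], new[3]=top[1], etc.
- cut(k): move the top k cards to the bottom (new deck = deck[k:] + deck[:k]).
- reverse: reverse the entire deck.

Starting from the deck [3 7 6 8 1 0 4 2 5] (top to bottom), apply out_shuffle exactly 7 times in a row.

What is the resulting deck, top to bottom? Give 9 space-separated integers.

Answer: 3 0 7 4 6 2 8 5 1

Derivation:
After op 1 (out_shuffle): [3 0 7 4 6 2 8 5 1]
After op 2 (out_shuffle): [3 2 0 8 7 5 4 1 6]
After op 3 (out_shuffle): [3 5 2 4 0 1 8 6 7]
After op 4 (out_shuffle): [3 1 5 8 2 6 4 7 0]
After op 5 (out_shuffle): [3 6 1 4 5 7 8 0 2]
After op 6 (out_shuffle): [3 7 6 8 1 0 4 2 5]
After op 7 (out_shuffle): [3 0 7 4 6 2 8 5 1]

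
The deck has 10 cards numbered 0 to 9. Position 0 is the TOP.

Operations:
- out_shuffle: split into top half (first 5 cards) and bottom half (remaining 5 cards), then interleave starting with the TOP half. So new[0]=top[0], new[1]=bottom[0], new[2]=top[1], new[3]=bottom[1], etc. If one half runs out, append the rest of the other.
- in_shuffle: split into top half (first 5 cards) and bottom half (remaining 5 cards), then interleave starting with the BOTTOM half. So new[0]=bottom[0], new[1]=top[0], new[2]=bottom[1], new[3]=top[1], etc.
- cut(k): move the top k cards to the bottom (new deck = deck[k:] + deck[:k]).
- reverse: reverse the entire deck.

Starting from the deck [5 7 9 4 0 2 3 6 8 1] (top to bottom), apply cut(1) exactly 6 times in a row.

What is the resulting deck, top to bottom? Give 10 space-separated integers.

Answer: 3 6 8 1 5 7 9 4 0 2

Derivation:
After op 1 (cut(1)): [7 9 4 0 2 3 6 8 1 5]
After op 2 (cut(1)): [9 4 0 2 3 6 8 1 5 7]
After op 3 (cut(1)): [4 0 2 3 6 8 1 5 7 9]
After op 4 (cut(1)): [0 2 3 6 8 1 5 7 9 4]
After op 5 (cut(1)): [2 3 6 8 1 5 7 9 4 0]
After op 6 (cut(1)): [3 6 8 1 5 7 9 4 0 2]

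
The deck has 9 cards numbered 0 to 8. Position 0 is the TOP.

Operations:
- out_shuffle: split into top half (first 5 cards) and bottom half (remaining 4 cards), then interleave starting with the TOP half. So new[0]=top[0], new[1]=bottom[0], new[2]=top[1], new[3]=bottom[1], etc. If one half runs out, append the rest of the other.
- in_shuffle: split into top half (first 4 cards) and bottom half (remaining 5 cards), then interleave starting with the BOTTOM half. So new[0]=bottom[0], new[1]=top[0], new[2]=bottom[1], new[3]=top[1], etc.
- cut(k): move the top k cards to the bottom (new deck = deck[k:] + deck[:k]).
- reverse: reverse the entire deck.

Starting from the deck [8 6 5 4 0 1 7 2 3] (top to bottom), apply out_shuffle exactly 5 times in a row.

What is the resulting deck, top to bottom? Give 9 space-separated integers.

Answer: 8 5 0 7 3 6 4 1 2

Derivation:
After op 1 (out_shuffle): [8 1 6 7 5 2 4 3 0]
After op 2 (out_shuffle): [8 2 1 4 6 3 7 0 5]
After op 3 (out_shuffle): [8 3 2 7 1 0 4 5 6]
After op 4 (out_shuffle): [8 0 3 4 2 5 7 6 1]
After op 5 (out_shuffle): [8 5 0 7 3 6 4 1 2]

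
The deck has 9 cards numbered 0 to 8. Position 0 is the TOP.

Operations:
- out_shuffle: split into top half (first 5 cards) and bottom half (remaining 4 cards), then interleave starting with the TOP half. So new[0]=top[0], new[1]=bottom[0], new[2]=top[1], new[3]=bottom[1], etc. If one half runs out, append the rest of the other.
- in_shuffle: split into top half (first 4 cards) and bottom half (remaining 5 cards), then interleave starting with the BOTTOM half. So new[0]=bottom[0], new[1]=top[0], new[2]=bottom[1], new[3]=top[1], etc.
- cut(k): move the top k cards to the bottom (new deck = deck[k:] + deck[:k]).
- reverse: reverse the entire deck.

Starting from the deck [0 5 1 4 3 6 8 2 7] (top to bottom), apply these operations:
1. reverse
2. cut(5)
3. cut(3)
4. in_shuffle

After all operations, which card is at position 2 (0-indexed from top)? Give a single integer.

Answer: 3

Derivation:
After op 1 (reverse): [7 2 8 6 3 4 1 5 0]
After op 2 (cut(5)): [4 1 5 0 7 2 8 6 3]
After op 3 (cut(3)): [0 7 2 8 6 3 4 1 5]
After op 4 (in_shuffle): [6 0 3 7 4 2 1 8 5]
Position 2: card 3.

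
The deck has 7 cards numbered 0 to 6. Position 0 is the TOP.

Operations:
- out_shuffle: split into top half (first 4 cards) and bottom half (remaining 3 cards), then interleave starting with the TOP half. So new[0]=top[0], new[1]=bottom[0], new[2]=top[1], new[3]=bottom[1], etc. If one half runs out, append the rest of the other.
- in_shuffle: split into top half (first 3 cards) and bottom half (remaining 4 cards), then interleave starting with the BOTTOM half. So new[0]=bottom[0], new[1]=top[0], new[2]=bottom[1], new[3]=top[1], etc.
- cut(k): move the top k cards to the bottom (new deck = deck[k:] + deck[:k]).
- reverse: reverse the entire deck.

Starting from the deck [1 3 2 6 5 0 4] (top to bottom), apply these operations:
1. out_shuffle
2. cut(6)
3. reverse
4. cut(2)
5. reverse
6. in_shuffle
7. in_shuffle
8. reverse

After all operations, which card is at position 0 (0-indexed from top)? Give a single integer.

Answer: 0

Derivation:
After op 1 (out_shuffle): [1 5 3 0 2 4 6]
After op 2 (cut(6)): [6 1 5 3 0 2 4]
After op 3 (reverse): [4 2 0 3 5 1 6]
After op 4 (cut(2)): [0 3 5 1 6 4 2]
After op 5 (reverse): [2 4 6 1 5 3 0]
After op 6 (in_shuffle): [1 2 5 4 3 6 0]
After op 7 (in_shuffle): [4 1 3 2 6 5 0]
After op 8 (reverse): [0 5 6 2 3 1 4]
Position 0: card 0.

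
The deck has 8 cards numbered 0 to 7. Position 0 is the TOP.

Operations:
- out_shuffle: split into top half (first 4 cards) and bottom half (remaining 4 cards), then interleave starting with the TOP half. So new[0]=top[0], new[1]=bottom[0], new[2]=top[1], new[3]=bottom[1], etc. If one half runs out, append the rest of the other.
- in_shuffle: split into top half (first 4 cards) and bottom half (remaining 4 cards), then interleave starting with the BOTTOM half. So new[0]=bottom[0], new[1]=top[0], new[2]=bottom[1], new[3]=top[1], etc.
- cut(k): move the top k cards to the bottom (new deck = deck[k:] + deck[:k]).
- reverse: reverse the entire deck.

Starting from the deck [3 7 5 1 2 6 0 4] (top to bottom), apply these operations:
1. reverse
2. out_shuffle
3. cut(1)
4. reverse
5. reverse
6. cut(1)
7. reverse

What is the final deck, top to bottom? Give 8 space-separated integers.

After op 1 (reverse): [4 0 6 2 1 5 7 3]
After op 2 (out_shuffle): [4 1 0 5 6 7 2 3]
After op 3 (cut(1)): [1 0 5 6 7 2 3 4]
After op 4 (reverse): [4 3 2 7 6 5 0 1]
After op 5 (reverse): [1 0 5 6 7 2 3 4]
After op 6 (cut(1)): [0 5 6 7 2 3 4 1]
After op 7 (reverse): [1 4 3 2 7 6 5 0]

Answer: 1 4 3 2 7 6 5 0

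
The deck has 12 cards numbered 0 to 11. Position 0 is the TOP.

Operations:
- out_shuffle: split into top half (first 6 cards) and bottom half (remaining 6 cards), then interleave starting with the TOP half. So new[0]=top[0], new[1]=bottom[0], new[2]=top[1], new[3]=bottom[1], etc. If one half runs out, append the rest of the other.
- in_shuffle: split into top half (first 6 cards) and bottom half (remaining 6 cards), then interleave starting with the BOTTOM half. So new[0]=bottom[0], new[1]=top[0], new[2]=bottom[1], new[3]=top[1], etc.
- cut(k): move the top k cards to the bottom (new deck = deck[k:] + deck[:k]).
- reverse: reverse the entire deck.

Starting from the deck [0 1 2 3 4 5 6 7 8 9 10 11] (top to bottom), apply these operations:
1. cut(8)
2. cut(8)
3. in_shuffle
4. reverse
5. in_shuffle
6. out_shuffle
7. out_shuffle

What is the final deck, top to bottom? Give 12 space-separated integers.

Answer: 6 3 11 7 9 5 2 10 0 8 4 1

Derivation:
After op 1 (cut(8)): [8 9 10 11 0 1 2 3 4 5 6 7]
After op 2 (cut(8)): [4 5 6 7 8 9 10 11 0 1 2 3]
After op 3 (in_shuffle): [10 4 11 5 0 6 1 7 2 8 3 9]
After op 4 (reverse): [9 3 8 2 7 1 6 0 5 11 4 10]
After op 5 (in_shuffle): [6 9 0 3 5 8 11 2 4 7 10 1]
After op 6 (out_shuffle): [6 11 9 2 0 4 3 7 5 10 8 1]
After op 7 (out_shuffle): [6 3 11 7 9 5 2 10 0 8 4 1]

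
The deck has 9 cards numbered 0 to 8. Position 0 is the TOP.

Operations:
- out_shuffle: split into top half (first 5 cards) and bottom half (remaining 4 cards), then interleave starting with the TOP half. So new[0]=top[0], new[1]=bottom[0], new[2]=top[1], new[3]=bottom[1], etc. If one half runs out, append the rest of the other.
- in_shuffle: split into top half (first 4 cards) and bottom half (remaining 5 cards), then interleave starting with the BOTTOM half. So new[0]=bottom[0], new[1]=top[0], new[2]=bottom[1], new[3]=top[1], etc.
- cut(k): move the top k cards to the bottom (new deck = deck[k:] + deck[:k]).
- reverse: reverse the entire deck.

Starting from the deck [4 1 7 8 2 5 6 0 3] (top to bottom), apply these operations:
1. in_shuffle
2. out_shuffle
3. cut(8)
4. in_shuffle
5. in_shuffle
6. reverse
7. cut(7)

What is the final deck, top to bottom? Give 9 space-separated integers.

After op 1 (in_shuffle): [2 4 5 1 6 7 0 8 3]
After op 2 (out_shuffle): [2 7 4 0 5 8 1 3 6]
After op 3 (cut(8)): [6 2 7 4 0 5 8 1 3]
After op 4 (in_shuffle): [0 6 5 2 8 7 1 4 3]
After op 5 (in_shuffle): [8 0 7 6 1 5 4 2 3]
After op 6 (reverse): [3 2 4 5 1 6 7 0 8]
After op 7 (cut(7)): [0 8 3 2 4 5 1 6 7]

Answer: 0 8 3 2 4 5 1 6 7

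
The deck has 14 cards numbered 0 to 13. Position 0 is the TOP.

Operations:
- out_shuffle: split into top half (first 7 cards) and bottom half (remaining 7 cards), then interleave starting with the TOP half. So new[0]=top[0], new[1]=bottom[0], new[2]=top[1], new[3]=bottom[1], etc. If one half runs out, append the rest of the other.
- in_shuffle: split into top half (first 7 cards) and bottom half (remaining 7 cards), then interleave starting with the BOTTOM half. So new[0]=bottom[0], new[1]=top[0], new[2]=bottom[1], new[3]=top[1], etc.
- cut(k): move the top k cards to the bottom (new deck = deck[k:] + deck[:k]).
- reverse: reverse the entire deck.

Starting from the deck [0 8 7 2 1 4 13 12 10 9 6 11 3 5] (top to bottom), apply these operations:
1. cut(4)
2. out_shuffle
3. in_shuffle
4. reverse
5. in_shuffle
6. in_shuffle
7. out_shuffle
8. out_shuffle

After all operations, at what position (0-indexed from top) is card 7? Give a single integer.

Answer: 6

Derivation:
After op 1 (cut(4)): [1 4 13 12 10 9 6 11 3 5 0 8 7 2]
After op 2 (out_shuffle): [1 11 4 3 13 5 12 0 10 8 9 7 6 2]
After op 3 (in_shuffle): [0 1 10 11 8 4 9 3 7 13 6 5 2 12]
After op 4 (reverse): [12 2 5 6 13 7 3 9 4 8 11 10 1 0]
After op 5 (in_shuffle): [9 12 4 2 8 5 11 6 10 13 1 7 0 3]
After op 6 (in_shuffle): [6 9 10 12 13 4 1 2 7 8 0 5 3 11]
After op 7 (out_shuffle): [6 2 9 7 10 8 12 0 13 5 4 3 1 11]
After op 8 (out_shuffle): [6 0 2 13 9 5 7 4 10 3 8 1 12 11]
Card 7 is at position 6.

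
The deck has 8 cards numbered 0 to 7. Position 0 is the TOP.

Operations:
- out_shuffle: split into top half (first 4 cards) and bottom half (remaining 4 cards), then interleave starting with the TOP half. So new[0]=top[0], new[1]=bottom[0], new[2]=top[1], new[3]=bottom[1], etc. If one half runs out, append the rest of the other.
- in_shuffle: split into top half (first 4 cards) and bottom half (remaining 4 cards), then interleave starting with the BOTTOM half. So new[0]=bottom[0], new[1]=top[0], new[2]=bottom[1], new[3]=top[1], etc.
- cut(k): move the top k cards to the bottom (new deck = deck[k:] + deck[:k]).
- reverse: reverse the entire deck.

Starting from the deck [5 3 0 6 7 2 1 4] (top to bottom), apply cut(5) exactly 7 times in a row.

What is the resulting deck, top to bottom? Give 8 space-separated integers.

Answer: 6 7 2 1 4 5 3 0

Derivation:
After op 1 (cut(5)): [2 1 4 5 3 0 6 7]
After op 2 (cut(5)): [0 6 7 2 1 4 5 3]
After op 3 (cut(5)): [4 5 3 0 6 7 2 1]
After op 4 (cut(5)): [7 2 1 4 5 3 0 6]
After op 5 (cut(5)): [3 0 6 7 2 1 4 5]
After op 6 (cut(5)): [1 4 5 3 0 6 7 2]
After op 7 (cut(5)): [6 7 2 1 4 5 3 0]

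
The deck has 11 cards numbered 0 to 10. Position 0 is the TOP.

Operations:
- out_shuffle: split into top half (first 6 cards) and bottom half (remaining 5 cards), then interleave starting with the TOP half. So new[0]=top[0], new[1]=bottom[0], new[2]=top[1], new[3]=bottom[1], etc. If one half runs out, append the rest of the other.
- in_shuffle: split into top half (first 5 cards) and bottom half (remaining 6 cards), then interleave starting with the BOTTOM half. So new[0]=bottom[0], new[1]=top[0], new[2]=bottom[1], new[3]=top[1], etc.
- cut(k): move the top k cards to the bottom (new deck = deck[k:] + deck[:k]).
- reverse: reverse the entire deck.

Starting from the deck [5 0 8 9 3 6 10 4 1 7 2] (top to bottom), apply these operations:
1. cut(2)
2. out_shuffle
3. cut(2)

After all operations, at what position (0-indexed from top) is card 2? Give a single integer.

Answer: 3

Derivation:
After op 1 (cut(2)): [8 9 3 6 10 4 1 7 2 5 0]
After op 2 (out_shuffle): [8 1 9 7 3 2 6 5 10 0 4]
After op 3 (cut(2)): [9 7 3 2 6 5 10 0 4 8 1]
Card 2 is at position 3.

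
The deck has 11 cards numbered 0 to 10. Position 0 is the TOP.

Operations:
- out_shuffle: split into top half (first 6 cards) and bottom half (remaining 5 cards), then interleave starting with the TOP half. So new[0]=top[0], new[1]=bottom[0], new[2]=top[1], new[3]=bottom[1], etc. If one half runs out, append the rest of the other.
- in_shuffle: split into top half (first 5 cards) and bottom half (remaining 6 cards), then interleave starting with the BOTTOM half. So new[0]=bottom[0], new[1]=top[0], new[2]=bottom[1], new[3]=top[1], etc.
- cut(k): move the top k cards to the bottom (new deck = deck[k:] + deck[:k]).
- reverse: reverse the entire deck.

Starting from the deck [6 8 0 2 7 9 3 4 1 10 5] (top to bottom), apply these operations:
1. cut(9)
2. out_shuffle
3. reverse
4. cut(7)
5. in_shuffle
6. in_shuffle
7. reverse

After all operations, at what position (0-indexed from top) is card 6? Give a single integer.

Answer: 0

Derivation:
After op 1 (cut(9)): [10 5 6 8 0 2 7 9 3 4 1]
After op 2 (out_shuffle): [10 7 5 9 6 3 8 4 0 1 2]
After op 3 (reverse): [2 1 0 4 8 3 6 9 5 7 10]
After op 4 (cut(7)): [9 5 7 10 2 1 0 4 8 3 6]
After op 5 (in_shuffle): [1 9 0 5 4 7 8 10 3 2 6]
After op 6 (in_shuffle): [7 1 8 9 10 0 3 5 2 4 6]
After op 7 (reverse): [6 4 2 5 3 0 10 9 8 1 7]
Card 6 is at position 0.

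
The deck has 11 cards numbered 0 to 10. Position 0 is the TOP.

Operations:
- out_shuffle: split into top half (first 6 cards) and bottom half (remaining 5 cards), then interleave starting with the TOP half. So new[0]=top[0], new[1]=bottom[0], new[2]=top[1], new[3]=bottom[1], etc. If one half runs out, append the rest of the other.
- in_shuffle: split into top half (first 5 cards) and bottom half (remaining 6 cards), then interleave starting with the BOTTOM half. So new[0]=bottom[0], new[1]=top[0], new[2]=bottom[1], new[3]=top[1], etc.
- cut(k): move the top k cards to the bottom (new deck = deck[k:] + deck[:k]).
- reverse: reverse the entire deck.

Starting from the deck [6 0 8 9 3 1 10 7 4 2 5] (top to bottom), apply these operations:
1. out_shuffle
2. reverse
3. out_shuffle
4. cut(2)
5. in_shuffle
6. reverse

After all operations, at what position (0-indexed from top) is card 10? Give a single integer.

After op 1 (out_shuffle): [6 10 0 7 8 4 9 2 3 5 1]
After op 2 (reverse): [1 5 3 2 9 4 8 7 0 10 6]
After op 3 (out_shuffle): [1 8 5 7 3 0 2 10 9 6 4]
After op 4 (cut(2)): [5 7 3 0 2 10 9 6 4 1 8]
After op 5 (in_shuffle): [10 5 9 7 6 3 4 0 1 2 8]
After op 6 (reverse): [8 2 1 0 4 3 6 7 9 5 10]
Card 10 is at position 10.

Answer: 10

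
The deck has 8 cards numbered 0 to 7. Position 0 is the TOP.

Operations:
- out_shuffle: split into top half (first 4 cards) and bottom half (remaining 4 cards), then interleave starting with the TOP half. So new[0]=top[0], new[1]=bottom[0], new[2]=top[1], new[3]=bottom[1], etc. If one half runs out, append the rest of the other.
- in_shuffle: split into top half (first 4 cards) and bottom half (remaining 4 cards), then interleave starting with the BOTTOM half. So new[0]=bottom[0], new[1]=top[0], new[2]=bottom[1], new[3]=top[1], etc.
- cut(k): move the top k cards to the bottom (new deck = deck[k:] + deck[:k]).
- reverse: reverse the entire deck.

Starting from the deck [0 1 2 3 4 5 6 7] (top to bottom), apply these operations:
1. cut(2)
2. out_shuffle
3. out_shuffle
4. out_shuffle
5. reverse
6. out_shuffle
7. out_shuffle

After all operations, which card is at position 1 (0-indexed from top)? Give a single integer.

After op 1 (cut(2)): [2 3 4 5 6 7 0 1]
After op 2 (out_shuffle): [2 6 3 7 4 0 5 1]
After op 3 (out_shuffle): [2 4 6 0 3 5 7 1]
After op 4 (out_shuffle): [2 3 4 5 6 7 0 1]
After op 5 (reverse): [1 0 7 6 5 4 3 2]
After op 6 (out_shuffle): [1 5 0 4 7 3 6 2]
After op 7 (out_shuffle): [1 7 5 3 0 6 4 2]
Position 1: card 7.

Answer: 7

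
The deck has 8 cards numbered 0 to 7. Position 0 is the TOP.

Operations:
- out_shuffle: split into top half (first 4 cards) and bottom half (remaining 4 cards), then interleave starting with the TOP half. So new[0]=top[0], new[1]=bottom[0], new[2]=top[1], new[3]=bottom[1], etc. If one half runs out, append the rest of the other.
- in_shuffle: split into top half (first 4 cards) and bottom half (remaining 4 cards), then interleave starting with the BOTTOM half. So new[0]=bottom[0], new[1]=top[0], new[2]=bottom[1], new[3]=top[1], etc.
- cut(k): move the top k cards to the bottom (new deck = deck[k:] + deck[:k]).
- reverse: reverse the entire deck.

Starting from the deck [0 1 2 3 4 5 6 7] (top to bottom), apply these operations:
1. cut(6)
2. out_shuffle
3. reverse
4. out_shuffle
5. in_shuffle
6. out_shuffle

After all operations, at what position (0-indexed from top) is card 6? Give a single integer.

Answer: 5

Derivation:
After op 1 (cut(6)): [6 7 0 1 2 3 4 5]
After op 2 (out_shuffle): [6 2 7 3 0 4 1 5]
After op 3 (reverse): [5 1 4 0 3 7 2 6]
After op 4 (out_shuffle): [5 3 1 7 4 2 0 6]
After op 5 (in_shuffle): [4 5 2 3 0 1 6 7]
After op 6 (out_shuffle): [4 0 5 1 2 6 3 7]
Card 6 is at position 5.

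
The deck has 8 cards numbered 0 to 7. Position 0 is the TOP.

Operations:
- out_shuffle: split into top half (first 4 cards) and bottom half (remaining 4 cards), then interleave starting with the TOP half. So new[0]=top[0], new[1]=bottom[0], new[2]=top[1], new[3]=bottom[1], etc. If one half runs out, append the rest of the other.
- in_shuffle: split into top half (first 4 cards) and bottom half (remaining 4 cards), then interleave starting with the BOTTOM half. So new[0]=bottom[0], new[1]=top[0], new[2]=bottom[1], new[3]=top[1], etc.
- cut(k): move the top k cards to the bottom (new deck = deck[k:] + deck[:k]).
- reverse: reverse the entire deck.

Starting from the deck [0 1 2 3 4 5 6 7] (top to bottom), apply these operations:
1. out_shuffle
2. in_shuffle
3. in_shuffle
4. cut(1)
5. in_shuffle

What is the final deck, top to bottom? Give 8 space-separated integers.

After op 1 (out_shuffle): [0 4 1 5 2 6 3 7]
After op 2 (in_shuffle): [2 0 6 4 3 1 7 5]
After op 3 (in_shuffle): [3 2 1 0 7 6 5 4]
After op 4 (cut(1)): [2 1 0 7 6 5 4 3]
After op 5 (in_shuffle): [6 2 5 1 4 0 3 7]

Answer: 6 2 5 1 4 0 3 7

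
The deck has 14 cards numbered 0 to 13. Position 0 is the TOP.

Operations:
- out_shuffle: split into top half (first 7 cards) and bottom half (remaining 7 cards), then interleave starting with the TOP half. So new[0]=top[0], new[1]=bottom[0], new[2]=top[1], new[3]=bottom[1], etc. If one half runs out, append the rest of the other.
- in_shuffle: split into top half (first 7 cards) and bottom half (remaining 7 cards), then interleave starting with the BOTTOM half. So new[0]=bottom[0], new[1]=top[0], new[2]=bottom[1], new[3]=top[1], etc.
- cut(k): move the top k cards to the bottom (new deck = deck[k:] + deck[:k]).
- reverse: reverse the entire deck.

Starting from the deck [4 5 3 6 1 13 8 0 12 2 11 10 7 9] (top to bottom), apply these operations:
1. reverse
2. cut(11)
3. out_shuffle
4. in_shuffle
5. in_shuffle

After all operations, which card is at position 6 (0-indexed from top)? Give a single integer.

Answer: 11

Derivation:
After op 1 (reverse): [9 7 10 11 2 12 0 8 13 1 6 3 5 4]
After op 2 (cut(11)): [3 5 4 9 7 10 11 2 12 0 8 13 1 6]
After op 3 (out_shuffle): [3 2 5 12 4 0 9 8 7 13 10 1 11 6]
After op 4 (in_shuffle): [8 3 7 2 13 5 10 12 1 4 11 0 6 9]
After op 5 (in_shuffle): [12 8 1 3 4 7 11 2 0 13 6 5 9 10]
Position 6: card 11.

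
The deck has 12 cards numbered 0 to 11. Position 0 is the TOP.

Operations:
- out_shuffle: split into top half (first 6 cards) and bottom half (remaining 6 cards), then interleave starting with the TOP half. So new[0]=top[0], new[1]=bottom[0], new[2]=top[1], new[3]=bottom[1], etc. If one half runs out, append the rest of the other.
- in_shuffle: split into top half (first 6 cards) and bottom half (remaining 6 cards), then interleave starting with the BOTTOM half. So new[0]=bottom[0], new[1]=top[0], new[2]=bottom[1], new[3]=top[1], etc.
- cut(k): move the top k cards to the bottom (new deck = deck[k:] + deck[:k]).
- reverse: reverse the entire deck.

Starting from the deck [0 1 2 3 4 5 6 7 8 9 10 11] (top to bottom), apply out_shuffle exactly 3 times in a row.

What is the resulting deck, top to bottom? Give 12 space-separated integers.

After op 1 (out_shuffle): [0 6 1 7 2 8 3 9 4 10 5 11]
After op 2 (out_shuffle): [0 3 6 9 1 4 7 10 2 5 8 11]
After op 3 (out_shuffle): [0 7 3 10 6 2 9 5 1 8 4 11]

Answer: 0 7 3 10 6 2 9 5 1 8 4 11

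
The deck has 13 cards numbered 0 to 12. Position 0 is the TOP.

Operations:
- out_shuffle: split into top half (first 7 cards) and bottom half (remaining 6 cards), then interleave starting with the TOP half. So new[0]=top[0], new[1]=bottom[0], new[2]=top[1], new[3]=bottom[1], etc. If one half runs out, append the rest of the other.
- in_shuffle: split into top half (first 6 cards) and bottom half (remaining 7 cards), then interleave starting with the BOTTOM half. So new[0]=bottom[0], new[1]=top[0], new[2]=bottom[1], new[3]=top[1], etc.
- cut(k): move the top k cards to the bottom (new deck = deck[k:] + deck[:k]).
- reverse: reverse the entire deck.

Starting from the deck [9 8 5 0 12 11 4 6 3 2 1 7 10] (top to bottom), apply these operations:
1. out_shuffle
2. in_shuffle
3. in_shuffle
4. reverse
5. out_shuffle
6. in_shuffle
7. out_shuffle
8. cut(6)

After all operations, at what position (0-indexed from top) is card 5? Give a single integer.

After op 1 (out_shuffle): [9 6 8 3 5 2 0 1 12 7 11 10 4]
After op 2 (in_shuffle): [0 9 1 6 12 8 7 3 11 5 10 2 4]
After op 3 (in_shuffle): [7 0 3 9 11 1 5 6 10 12 2 8 4]
After op 4 (reverse): [4 8 2 12 10 6 5 1 11 9 3 0 7]
After op 5 (out_shuffle): [4 1 8 11 2 9 12 3 10 0 6 7 5]
After op 6 (in_shuffle): [12 4 3 1 10 8 0 11 6 2 7 9 5]
After op 7 (out_shuffle): [12 11 4 6 3 2 1 7 10 9 8 5 0]
After op 8 (cut(6)): [1 7 10 9 8 5 0 12 11 4 6 3 2]
Card 5 is at position 5.

Answer: 5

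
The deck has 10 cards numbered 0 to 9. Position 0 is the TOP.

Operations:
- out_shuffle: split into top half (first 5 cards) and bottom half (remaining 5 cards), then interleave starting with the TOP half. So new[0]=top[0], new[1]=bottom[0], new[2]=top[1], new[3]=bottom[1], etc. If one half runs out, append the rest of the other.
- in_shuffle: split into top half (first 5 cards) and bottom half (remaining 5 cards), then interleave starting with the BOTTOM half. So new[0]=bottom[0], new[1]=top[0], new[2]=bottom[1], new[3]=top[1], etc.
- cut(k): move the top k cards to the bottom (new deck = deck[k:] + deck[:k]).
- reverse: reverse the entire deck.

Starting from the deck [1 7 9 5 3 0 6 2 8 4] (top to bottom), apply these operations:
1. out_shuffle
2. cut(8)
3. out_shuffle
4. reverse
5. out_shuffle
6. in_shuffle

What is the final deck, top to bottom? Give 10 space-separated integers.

After op 1 (out_shuffle): [1 0 7 6 9 2 5 8 3 4]
After op 2 (cut(8)): [3 4 1 0 7 6 9 2 5 8]
After op 3 (out_shuffle): [3 6 4 9 1 2 0 5 7 8]
After op 4 (reverse): [8 7 5 0 2 1 9 4 6 3]
After op 5 (out_shuffle): [8 1 7 9 5 4 0 6 2 3]
After op 6 (in_shuffle): [4 8 0 1 6 7 2 9 3 5]

Answer: 4 8 0 1 6 7 2 9 3 5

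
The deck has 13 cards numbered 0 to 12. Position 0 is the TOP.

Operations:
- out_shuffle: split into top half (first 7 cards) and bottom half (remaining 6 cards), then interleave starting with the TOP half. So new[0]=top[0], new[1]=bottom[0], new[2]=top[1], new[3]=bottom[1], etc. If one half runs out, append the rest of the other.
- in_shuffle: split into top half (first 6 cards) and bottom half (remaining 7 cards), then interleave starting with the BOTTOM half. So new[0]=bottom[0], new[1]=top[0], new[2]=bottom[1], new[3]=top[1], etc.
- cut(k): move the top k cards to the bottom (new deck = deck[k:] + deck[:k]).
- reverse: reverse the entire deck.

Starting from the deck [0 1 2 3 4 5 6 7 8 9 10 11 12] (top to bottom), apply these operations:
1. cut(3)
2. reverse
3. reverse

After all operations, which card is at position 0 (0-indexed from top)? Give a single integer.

Answer: 3

Derivation:
After op 1 (cut(3)): [3 4 5 6 7 8 9 10 11 12 0 1 2]
After op 2 (reverse): [2 1 0 12 11 10 9 8 7 6 5 4 3]
After op 3 (reverse): [3 4 5 6 7 8 9 10 11 12 0 1 2]
Position 0: card 3.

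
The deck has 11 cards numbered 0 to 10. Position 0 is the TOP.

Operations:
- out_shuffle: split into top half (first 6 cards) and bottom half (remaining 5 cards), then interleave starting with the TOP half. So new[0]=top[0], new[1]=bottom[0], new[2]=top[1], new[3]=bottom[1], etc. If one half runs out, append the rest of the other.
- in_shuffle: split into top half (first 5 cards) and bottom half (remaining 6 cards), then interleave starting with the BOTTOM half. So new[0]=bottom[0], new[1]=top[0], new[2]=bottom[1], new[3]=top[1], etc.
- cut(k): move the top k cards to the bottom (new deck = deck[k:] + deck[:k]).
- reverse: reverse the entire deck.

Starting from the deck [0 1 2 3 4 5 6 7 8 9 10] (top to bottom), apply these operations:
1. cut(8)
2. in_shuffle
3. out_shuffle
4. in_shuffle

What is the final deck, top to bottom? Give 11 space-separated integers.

Answer: 6 2 9 5 1 8 4 0 7 3 10

Derivation:
After op 1 (cut(8)): [8 9 10 0 1 2 3 4 5 6 7]
After op 2 (in_shuffle): [2 8 3 9 4 10 5 0 6 1 7]
After op 3 (out_shuffle): [2 5 8 0 3 6 9 1 4 7 10]
After op 4 (in_shuffle): [6 2 9 5 1 8 4 0 7 3 10]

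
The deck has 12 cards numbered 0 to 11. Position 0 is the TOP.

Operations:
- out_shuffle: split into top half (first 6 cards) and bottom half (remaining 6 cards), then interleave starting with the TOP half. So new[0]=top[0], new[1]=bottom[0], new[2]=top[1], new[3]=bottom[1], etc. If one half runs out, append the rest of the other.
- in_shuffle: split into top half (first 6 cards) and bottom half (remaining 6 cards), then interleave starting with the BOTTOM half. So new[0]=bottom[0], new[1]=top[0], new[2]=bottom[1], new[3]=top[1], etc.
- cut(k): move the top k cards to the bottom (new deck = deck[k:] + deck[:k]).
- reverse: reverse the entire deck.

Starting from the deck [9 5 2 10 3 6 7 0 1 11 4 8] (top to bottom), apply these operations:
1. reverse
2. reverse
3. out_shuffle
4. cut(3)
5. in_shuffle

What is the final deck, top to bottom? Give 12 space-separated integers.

Answer: 4 0 6 2 8 1 9 10 7 11 5 3

Derivation:
After op 1 (reverse): [8 4 11 1 0 7 6 3 10 2 5 9]
After op 2 (reverse): [9 5 2 10 3 6 7 0 1 11 4 8]
After op 3 (out_shuffle): [9 7 5 0 2 1 10 11 3 4 6 8]
After op 4 (cut(3)): [0 2 1 10 11 3 4 6 8 9 7 5]
After op 5 (in_shuffle): [4 0 6 2 8 1 9 10 7 11 5 3]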